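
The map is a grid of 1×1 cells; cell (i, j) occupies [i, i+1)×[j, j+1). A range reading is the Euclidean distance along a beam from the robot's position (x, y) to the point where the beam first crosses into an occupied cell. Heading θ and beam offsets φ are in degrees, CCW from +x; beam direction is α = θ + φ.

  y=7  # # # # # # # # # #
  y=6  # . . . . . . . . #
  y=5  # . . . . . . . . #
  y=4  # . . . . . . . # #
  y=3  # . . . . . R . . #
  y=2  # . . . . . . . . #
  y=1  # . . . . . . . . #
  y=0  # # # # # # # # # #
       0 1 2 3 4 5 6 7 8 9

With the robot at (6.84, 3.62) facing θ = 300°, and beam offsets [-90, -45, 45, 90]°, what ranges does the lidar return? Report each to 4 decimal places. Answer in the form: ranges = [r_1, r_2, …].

beam 1: φ=-90°, α=210°
  cosα=-0.8660 sinα=-0.5000 | (6,3) | tMaxX 0.9699 tMaxY 1.2400 | tΔX 1.1547 tΔY 2.0000
    t=0.9699 [x] (5,3)
    t=1.2400 [y] (5,2)
    t=2.1246 [x] (4,2)
    t=3.2400 [y] (4,1)
    t=3.2793 [x] (3,1)
    t=4.4341 [x] (2,1)
    t=5.2400 [y] (2,0) — stop
  → r_1 = 5.2400
beam 2: φ=-45°, α=255°
  cosα=-0.2588 sinα=-0.9659 | (6,3) | tMaxX 3.2455 tMaxY 0.6419 | tΔX 3.8637 tΔY 1.0353
    t=0.6419 [y] (6,2)
    t=1.6771 [y] (6,1)
    t=2.7124 [y] (6,0) — stop
  → r_2 = 2.7124
beam 3: φ=45°, α=345°
  cosα=0.9659 sinα=-0.2588 | (6,3) | tMaxX 0.1656 tMaxY 2.3955 | tΔX 1.0353 tΔY 3.8637
    t=0.1656 [x] (7,3)
    t=1.2009 [x] (8,3)
    t=2.2362 [x] (9,3) — stop
  → r_3 = 2.2362
beam 4: φ=90°, α=30°
  cosα=0.8660 sinα=0.5000 | (6,3) | tMaxX 0.1848 tMaxY 0.7600 | tΔX 1.1547 tΔY 2.0000
    t=0.1848 [x] (7,3)
    t=0.7600 [y] (7,4)
    t=1.3395 [x] (8,4) — stop
  → r_4 = 1.3395

ranges = [5.2400, 2.7124, 2.2362, 1.3395]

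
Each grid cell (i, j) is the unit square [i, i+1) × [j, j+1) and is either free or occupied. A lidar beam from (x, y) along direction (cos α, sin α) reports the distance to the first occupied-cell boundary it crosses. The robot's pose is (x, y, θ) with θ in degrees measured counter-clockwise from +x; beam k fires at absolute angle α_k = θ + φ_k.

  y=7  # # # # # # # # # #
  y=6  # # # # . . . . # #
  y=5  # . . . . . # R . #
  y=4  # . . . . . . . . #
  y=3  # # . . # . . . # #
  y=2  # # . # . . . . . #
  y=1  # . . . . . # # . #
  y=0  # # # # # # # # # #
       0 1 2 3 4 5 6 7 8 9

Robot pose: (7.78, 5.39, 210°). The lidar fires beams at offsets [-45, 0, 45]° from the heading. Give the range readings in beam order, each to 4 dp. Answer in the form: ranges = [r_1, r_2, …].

ranges = [0.8075, 3.2101, 3.5096]

beam 1: φ=-45°, α=165°
  direction (-0.9659, 0.2588); cell (7,5); t to first gridline: x 0.8075, y 2.3569 (then +1.0353 / +3.8637)
    (6,5) via x @ 0.8075  # hit
  → r_1 = 0.8075
beam 2: φ=0°, α=210°
  direction (-0.8660, -0.5000); cell (7,5); t to first gridline: x 0.9007, y 0.7800 (then +1.1547 / +2.0000)
    (7,4) via y @ 0.7800
    (6,4) via x @ 0.9007
    (5,4) via x @ 2.0554
    (5,3) via y @ 2.7800
    (4,3) via x @ 3.2101  # hit
  → r_2 = 3.2101
beam 3: φ=45°, α=255°
  direction (-0.2588, -0.9659); cell (7,5); t to first gridline: x 3.0137, y 0.4038 (then +3.8637 / +1.0353)
    (7,4) via y @ 0.4038
    (7,3) via y @ 1.4390
    (7,2) via y @ 2.4743
    (6,2) via x @ 3.0137
    (6,1) via y @ 3.5096  # hit
  → r_3 = 3.5096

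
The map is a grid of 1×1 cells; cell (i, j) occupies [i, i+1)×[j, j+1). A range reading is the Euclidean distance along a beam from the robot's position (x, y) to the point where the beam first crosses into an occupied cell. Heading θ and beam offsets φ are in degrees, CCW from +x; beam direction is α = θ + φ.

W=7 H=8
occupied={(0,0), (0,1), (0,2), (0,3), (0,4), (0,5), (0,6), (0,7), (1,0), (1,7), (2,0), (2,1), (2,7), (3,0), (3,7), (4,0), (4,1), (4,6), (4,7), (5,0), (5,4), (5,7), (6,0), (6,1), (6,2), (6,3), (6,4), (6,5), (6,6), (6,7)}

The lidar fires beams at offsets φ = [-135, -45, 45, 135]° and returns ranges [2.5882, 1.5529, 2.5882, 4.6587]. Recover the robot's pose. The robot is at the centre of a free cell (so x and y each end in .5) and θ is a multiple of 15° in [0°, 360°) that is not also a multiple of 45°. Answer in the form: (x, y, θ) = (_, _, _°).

The pose lattice has 26·16 = 416 candidates. Test each by forward raycasting.
  (3.5, 2.5, 285°): beam 1 = 2.8868 ≠ 2.5882 ✗
  (3.5, 3.5, 285°): beam 1 = 2.8868 ≠ 2.5882 ✗
  (3.5, 3.5, 330°): beam 2 = 1.9319 ≠ 1.5529 ✗
  (3.5, 2.5, 210°): beam 1 = 3.6235 ≠ 2.5882 ✗
  …
  (3.5, 2.5, 330°): r_1=2.5882, r_2=1.5529, r_3=2.5882, r_4=4.6587 — all match ✓
No second candidate reproduces the full scan.

(x, y, θ) = (3.5, 2.5, 330°)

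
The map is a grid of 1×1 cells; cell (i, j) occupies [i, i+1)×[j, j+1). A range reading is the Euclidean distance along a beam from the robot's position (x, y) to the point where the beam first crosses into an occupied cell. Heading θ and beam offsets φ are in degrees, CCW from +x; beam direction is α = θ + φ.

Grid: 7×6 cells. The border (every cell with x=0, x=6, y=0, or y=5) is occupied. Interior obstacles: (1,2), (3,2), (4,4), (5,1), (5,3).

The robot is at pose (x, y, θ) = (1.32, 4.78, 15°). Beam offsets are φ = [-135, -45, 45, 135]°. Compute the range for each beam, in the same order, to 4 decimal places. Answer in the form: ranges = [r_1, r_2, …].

ranges = [0.6400, 5.4040, 0.2540, 0.3695]

beam 1: φ=-135°, α=240°
  cosα=-0.5000 sinα=-0.8660 | (1,4) | tMaxX 0.6400 tMaxY 0.9007 | tΔX 2.0000 tΔY 1.1547
    t=0.6400 [x] (0,4) — stop
  → r_1 = 0.6400
beam 2: φ=-45°, α=330°
  cosα=0.8660 sinα=-0.5000 | (1,4) | tMaxX 0.7852 tMaxY 1.5600 | tΔX 1.1547 tΔY 2.0000
    t=0.7852 [x] (2,4)
    t=1.5600 [y] (2,3)
    t=1.9399 [x] (3,3)
    t=3.0946 [x] (4,3)
    t=3.5600 [y] (4,2)
    t=4.2493 [x] (5,2)
    t=5.4040 [x] (6,2) — stop
  → r_2 = 5.4040
beam 3: φ=45°, α=60°
  cosα=0.5000 sinα=0.8660 | (1,4) | tMaxX 1.3600 tMaxY 0.2540 | tΔX 2.0000 tΔY 1.1547
    t=0.2540 [y] (1,5) — stop
  → r_3 = 0.2540
beam 4: φ=135°, α=150°
  cosα=-0.8660 sinα=0.5000 | (1,4) | tMaxX 0.3695 tMaxY 0.4400 | tΔX 1.1547 tΔY 2.0000
    t=0.3695 [x] (0,4) — stop
  → r_4 = 0.3695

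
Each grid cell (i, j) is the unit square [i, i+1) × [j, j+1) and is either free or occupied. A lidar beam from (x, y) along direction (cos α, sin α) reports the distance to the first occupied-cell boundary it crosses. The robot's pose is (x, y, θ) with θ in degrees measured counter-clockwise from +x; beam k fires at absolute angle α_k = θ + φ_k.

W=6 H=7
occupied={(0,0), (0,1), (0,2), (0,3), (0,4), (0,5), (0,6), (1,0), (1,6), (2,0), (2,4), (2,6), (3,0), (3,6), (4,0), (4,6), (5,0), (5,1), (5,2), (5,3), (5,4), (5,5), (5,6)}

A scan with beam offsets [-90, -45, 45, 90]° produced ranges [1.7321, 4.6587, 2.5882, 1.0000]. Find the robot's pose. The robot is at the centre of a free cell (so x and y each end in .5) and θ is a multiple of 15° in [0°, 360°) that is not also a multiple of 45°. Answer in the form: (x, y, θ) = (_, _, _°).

(x, y, θ) = (3.5, 1.5, 120°)

Candidates: 19 free-cell centres × 16 headings = 304 poses. Raycast each; keep the one whose scan matches to 4 dp.
  (3.5, 1.5, 195°): beam 1 = 2.5882 ≠ 1.7321 ✗
  (4.5, 5.5, 285°): beam 1 = 1.9319 ≠ 1.7321 ✗
  (1.5, 5.5, 195°): beam 1 = 0.5176 ≠ 1.7321 ✗
  …
  (3.5, 1.5, 120°): r_1=1.7321, r_2=4.6587, r_3=2.5882, r_4=1.0000 — all match ✓
Unique over the lattice → pose = (3.5, 1.5, 120°).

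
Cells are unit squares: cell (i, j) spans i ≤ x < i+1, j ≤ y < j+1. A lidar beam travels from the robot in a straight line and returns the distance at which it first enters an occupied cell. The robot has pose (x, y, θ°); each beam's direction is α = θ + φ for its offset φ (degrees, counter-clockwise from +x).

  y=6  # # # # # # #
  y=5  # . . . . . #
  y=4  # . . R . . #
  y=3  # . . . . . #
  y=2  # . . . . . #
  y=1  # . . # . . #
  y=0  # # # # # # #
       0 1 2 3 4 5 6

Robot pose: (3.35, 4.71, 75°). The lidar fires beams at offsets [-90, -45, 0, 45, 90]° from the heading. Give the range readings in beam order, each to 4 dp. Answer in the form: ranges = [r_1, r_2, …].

ranges = [2.7435, 2.5800, 1.3355, 1.4896, 2.4329]

beam 1: φ=-90°, α=345°
  direction (0.9659, -0.2588); cell (3,4); t to first gridline: x 0.6729, y 2.7432 (then +1.0353 / +3.8637)
    (4,4) via x @ 0.6729
    (5,4) via x @ 1.7082
    (5,3) via y @ 2.7432
    (6,3) via x @ 2.7435  # hit
  → r_1 = 2.7435
beam 2: φ=-45°, α=30°
  direction (0.8660, 0.5000); cell (3,4); t to first gridline: x 0.7506, y 0.5800 (then +1.1547 / +2.0000)
    (3,5) via y @ 0.5800
    (4,5) via x @ 0.7506
    (5,5) via x @ 1.9053
    (5,6) via y @ 2.5800  # hit
  → r_2 = 2.5800
beam 3: φ=0°, α=75°
  direction (0.2588, 0.9659); cell (3,4); t to first gridline: x 2.5114, y 0.3002 (then +3.8637 / +1.0353)
    (3,5) via y @ 0.3002
    (3,6) via y @ 1.3355  # hit
  → r_3 = 1.3355
beam 4: φ=45°, α=120°
  direction (-0.5000, 0.8660); cell (3,4); t to first gridline: x 0.7000, y 0.3349 (then +2.0000 / +1.1547)
    (3,5) via y @ 0.3349
    (2,5) via x @ 0.7000
    (2,6) via y @ 1.4896  # hit
  → r_4 = 1.4896
beam 5: φ=90°, α=165°
  direction (-0.9659, 0.2588); cell (3,4); t to first gridline: x 0.3623, y 1.1205 (then +1.0353 / +3.8637)
    (2,4) via x @ 0.3623
    (2,5) via y @ 1.1205
    (1,5) via x @ 1.3976
    (0,5) via x @ 2.4329  # hit
  → r_5 = 2.4329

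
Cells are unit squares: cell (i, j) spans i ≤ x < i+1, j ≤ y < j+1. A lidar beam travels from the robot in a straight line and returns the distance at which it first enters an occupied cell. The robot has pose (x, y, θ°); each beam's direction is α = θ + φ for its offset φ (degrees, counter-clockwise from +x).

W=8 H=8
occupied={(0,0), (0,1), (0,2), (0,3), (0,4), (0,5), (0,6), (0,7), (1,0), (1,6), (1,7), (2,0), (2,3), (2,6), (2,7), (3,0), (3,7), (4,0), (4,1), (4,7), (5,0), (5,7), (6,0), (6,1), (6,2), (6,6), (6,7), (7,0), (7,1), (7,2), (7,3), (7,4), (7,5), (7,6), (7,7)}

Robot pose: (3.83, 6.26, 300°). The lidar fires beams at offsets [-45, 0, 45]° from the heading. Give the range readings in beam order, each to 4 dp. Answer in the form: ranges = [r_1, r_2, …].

beam 1: φ=-45°, α=255°
  cosα=-0.2588 sinα=-0.9659 | (3,6) | tMaxX 3.2069 tMaxY 0.2692 | tΔX 3.8637 tΔY 1.0353
    t=0.2692 [y] (3,5)
    t=1.3044 [y] (3,4)
    t=2.3397 [y] (3,3)
    t=3.2069 [x] (2,3) — stop
  → r_1 = 3.2069
beam 2: φ=0°, α=300°
  cosα=0.5000 sinα=-0.8660 | (3,6) | tMaxX 0.3400 tMaxY 0.3002 | tΔX 2.0000 tΔY 1.1547
    t=0.3002 [y] (3,5)
    t=0.3400 [x] (4,5)
    t=1.4549 [y] (4,4)
    t=2.3400 [x] (5,4)
    t=2.6096 [y] (5,3)
    t=3.7643 [y] (5,2)
    t=4.3400 [x] (6,2) — stop
  → r_2 = 4.3400
beam 3: φ=45°, α=345°
  cosα=0.9659 sinα=-0.2588 | (3,6) | tMaxX 0.1760 tMaxY 1.0046 | tΔX 1.0353 tΔY 3.8637
    t=0.1760 [x] (4,6)
    t=1.0046 [y] (4,5)
    t=1.2113 [x] (5,5)
    t=2.2465 [x] (6,5)
    t=3.2818 [x] (7,5) — stop
  → r_3 = 3.2818

ranges = [3.2069, 4.3400, 3.2818]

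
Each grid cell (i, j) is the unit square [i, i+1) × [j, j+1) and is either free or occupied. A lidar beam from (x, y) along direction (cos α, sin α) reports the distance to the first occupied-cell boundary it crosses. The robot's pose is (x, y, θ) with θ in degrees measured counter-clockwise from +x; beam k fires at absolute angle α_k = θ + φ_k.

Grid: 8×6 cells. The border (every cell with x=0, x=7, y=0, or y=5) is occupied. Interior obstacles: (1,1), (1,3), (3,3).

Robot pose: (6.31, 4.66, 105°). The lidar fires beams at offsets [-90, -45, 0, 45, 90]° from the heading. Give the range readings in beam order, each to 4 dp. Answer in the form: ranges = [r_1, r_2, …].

beam 1: φ=-90°, α=15°
  direction (0.9659, 0.2588); cell (6,4); t to first gridline: x 0.7143, y 1.3137 (then +1.0353 / +3.8637)
    (7,4) via x @ 0.7143  # hit
  → r_1 = 0.7143
beam 2: φ=-45°, α=60°
  direction (0.5000, 0.8660); cell (6,4); t to first gridline: x 1.3800, y 0.3926 (then +2.0000 / +1.1547)
    (6,5) via y @ 0.3926  # hit
  → r_2 = 0.3926
beam 3: φ=0°, α=105°
  direction (-0.2588, 0.9659); cell (6,4); t to first gridline: x 1.1977, y 0.3520 (then +3.8637 / +1.0353)
    (6,5) via y @ 0.3520  # hit
  → r_3 = 0.3520
beam 4: φ=45°, α=150°
  direction (-0.8660, 0.5000); cell (6,4); t to first gridline: x 0.3580, y 0.6800 (then +1.1547 / +2.0000)
    (5,4) via x @ 0.3580
    (5,5) via y @ 0.6800  # hit
  → r_4 = 0.6800
beam 5: φ=90°, α=195°
  direction (-0.9659, -0.2588); cell (6,4); t to first gridline: x 0.3209, y 2.5500 (then +1.0353 / +3.8637)
    (5,4) via x @ 0.3209
    (4,4) via x @ 1.3562
    (3,4) via x @ 2.3915
    (3,3) via y @ 2.5500  # hit
  → r_5 = 2.5500

ranges = [0.7143, 0.3926, 0.3520, 0.6800, 2.5500]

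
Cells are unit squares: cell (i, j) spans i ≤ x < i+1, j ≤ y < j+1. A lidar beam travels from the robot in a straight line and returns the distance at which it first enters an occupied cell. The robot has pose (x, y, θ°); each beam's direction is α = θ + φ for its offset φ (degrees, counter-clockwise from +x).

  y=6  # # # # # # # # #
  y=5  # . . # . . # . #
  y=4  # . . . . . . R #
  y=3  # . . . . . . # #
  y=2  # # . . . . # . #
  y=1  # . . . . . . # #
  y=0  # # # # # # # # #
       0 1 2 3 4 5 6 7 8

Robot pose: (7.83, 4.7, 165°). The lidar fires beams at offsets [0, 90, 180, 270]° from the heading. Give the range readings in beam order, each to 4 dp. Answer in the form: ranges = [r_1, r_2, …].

ranges = [1.1591, 0.7247, 0.1760, 0.6568]

beam 1: φ=0°, α=165°
  d=(-0.9659,0.2588)  start (7,4)  tX=0.8593 tY=1.1591  stride 1/|dx|=1.0353 1/|dy|=3.8637
    cross x-line → (6,4), t=0.8593
    cross y-line → (6,5), t=1.1591 (wall)
  → r_1 = 1.1591
beam 2: φ=90°, α=255°
  d=(-0.2588,-0.9659)  start (7,4)  tX=3.2069 tY=0.7247  stride 1/|dx|=3.8637 1/|dy|=1.0353
    cross y-line → (7,3), t=0.7247 (wall)
  → r_2 = 0.7247
beam 3: φ=180°, α=345°
  d=(0.9659,-0.2588)  start (7,4)  tX=0.1760 tY=2.7046  stride 1/|dx|=1.0353 1/|dy|=3.8637
    cross x-line → (8,4), t=0.1760 (wall)
  → r_3 = 0.1760
beam 4: φ=270°, α=75°
  d=(0.2588,0.9659)  start (7,4)  tX=0.6568 tY=0.3106  stride 1/|dx|=3.8637 1/|dy|=1.0353
    cross y-line → (7,5), t=0.3106
    cross x-line → (8,5), t=0.6568 (wall)
  → r_4 = 0.6568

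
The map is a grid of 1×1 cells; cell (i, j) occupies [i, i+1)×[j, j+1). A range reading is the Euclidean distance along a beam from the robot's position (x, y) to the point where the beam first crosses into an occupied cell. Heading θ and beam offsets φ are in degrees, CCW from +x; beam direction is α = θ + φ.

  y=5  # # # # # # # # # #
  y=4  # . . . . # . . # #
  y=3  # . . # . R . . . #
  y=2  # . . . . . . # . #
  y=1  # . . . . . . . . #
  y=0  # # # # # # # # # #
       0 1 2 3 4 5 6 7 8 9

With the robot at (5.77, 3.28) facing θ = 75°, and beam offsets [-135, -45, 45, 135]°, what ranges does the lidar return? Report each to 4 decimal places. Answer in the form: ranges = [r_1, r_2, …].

beam 1: φ=-135°, α=300°
  dir = (cos 300°, sin 300°) = (0.5000, -0.8660); from cell (5,3)
  next x-line at t=0.4600, next y-line at t=0.3233; Δt_x=2.0000, Δt_y=1.1547
    y: enter (5,2) at t=0.3233
    x: enter (6,2) at t=0.4600
    y: enter (6,1) at t=1.4780
    x: enter (7,1) at t=2.4600
    y: enter (7,0) at t=2.6327 ← occupied
  → r_1 = 2.6327
beam 2: φ=-45°, α=30°
  dir = (cos 30°, sin 30°) = (0.8660, 0.5000); from cell (5,3)
  next x-line at t=0.2656, next y-line at t=1.4400; Δt_x=1.1547, Δt_y=2.0000
    x: enter (6,3) at t=0.2656
    x: enter (7,3) at t=1.4203
    y: enter (7,4) at t=1.4400
    x: enter (8,4) at t=2.5750 ← occupied
  → r_2 = 2.5750
beam 3: φ=45°, α=120°
  dir = (cos 120°, sin 120°) = (-0.5000, 0.8660); from cell (5,3)
  next x-line at t=1.5400, next y-line at t=0.8314; Δt_x=2.0000, Δt_y=1.1547
    y: enter (5,4) at t=0.8314 ← occupied
  → r_3 = 0.8314
beam 4: φ=135°, α=210°
  dir = (cos 210°, sin 210°) = (-0.8660, -0.5000); from cell (5,3)
  next x-line at t=0.8891, next y-line at t=0.5600; Δt_x=1.1547, Δt_y=2.0000
    y: enter (5,2) at t=0.5600
    x: enter (4,2) at t=0.8891
    x: enter (3,2) at t=2.0438
    y: enter (3,1) at t=2.5600
    x: enter (2,1) at t=3.1985
    x: enter (1,1) at t=4.3532
    y: enter (1,0) at t=4.5600 ← occupied
  → r_4 = 4.5600

ranges = [2.6327, 2.5750, 0.8314, 4.5600]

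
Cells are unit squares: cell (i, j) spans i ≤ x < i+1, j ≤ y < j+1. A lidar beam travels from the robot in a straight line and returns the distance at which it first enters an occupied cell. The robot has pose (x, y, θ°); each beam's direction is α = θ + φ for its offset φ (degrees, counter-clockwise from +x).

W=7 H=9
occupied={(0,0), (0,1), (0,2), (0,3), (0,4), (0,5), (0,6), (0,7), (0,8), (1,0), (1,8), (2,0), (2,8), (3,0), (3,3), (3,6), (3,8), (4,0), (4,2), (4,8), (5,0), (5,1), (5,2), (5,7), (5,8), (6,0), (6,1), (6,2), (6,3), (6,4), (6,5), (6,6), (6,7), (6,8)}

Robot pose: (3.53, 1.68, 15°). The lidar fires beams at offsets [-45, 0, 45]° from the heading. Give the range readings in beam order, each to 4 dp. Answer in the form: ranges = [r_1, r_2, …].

ranges = [1.3600, 1.2364, 0.9400]

beam 1: φ=-45°, α=330°
  direction (0.8660, -0.5000); cell (3,1); t to first gridline: x 0.5427, y 1.3600 (then +1.1547 / +2.0000)
    (4,1) via x @ 0.5427
    (4,0) via y @ 1.3600  # hit
  → r_1 = 1.3600
beam 2: φ=0°, α=15°
  direction (0.9659, 0.2588); cell (3,1); t to first gridline: x 0.4866, y 1.2364 (then +1.0353 / +3.8637)
    (4,1) via x @ 0.4866
    (4,2) via y @ 1.2364  # hit
  → r_2 = 1.2364
beam 3: φ=45°, α=60°
  direction (0.5000, 0.8660); cell (3,1); t to first gridline: x 0.9400, y 0.3695 (then +2.0000 / +1.1547)
    (3,2) via y @ 0.3695
    (4,2) via x @ 0.9400  # hit
  → r_3 = 0.9400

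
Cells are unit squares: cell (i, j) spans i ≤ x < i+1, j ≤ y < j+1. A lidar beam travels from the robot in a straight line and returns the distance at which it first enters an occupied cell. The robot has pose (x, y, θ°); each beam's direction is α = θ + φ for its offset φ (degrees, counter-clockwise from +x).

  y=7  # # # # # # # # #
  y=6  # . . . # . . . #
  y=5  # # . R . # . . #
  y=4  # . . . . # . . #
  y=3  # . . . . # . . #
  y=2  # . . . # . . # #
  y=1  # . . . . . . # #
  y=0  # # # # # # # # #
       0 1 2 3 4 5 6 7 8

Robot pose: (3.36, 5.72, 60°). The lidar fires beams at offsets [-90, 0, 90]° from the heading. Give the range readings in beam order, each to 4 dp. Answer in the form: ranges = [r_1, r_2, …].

beam 1: φ=-90°, α=330°
  dir = (cos 330°, sin 330°) = (0.8660, -0.5000); from cell (3,5)
  next x-line at t=0.7390, next y-line at t=1.4400; Δt_x=1.1547, Δt_y=2.0000
    x: enter (4,5) at t=0.7390
    y: enter (4,4) at t=1.4400
    x: enter (5,4) at t=1.8937 ← occupied
  → r_1 = 1.8937
beam 2: φ=0°, α=60°
  dir = (cos 60°, sin 60°) = (0.5000, 0.8660); from cell (3,5)
  next x-line at t=1.2800, next y-line at t=0.3233; Δt_x=2.0000, Δt_y=1.1547
    y: enter (3,6) at t=0.3233
    x: enter (4,6) at t=1.2800 ← occupied
  → r_2 = 1.2800
beam 3: φ=90°, α=150°
  dir = (cos 150°, sin 150°) = (-0.8660, 0.5000); from cell (3,5)
  next x-line at t=0.4157, next y-line at t=0.5600; Δt_x=1.1547, Δt_y=2.0000
    x: enter (2,5) at t=0.4157
    y: enter (2,6) at t=0.5600
    x: enter (1,6) at t=1.5704
    y: enter (1,7) at t=2.5600 ← occupied
  → r_3 = 2.5600

ranges = [1.8937, 1.2800, 2.5600]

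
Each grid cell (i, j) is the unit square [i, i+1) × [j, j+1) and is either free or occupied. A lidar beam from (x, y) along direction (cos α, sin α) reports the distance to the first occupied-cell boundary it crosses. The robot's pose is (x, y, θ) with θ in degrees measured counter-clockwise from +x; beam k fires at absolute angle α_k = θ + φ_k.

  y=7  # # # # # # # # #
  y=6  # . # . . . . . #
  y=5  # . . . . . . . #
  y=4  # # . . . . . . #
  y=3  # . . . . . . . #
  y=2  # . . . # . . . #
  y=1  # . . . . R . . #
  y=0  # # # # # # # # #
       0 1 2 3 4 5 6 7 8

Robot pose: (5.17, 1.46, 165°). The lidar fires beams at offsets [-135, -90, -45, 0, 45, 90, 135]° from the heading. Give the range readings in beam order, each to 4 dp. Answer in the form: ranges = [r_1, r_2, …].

beam 1: φ=-135°, α=30°
  d=(0.8660,0.5000)  start (5,1)  tX=0.9584 tY=1.0800  stride 1/|dx|=1.1547 1/|dy|=2.0000
    cross x-line → (6,1), t=0.9584
    cross y-line → (6,2), t=1.0800
    cross x-line → (7,2), t=2.1131
    cross y-line → (7,3), t=3.0800
    cross x-line → (8,3), t=3.2678 (wall)
  → r_1 = 3.2678
beam 2: φ=-90°, α=75°
  d=(0.2588,0.9659)  start (5,1)  tX=3.2069 tY=0.5590  stride 1/|dx|=3.8637 1/|dy|=1.0353
    cross y-line → (5,2), t=0.5590
    cross y-line → (5,3), t=1.5943
    cross y-line → (5,4), t=2.6296
    cross x-line → (6,4), t=3.2069
    cross y-line → (6,5), t=3.6649
    cross y-line → (6,6), t=4.7002
    cross y-line → (6,7), t=5.7354 (wall)
  → r_2 = 5.7354
beam 3: φ=-45°, α=120°
  d=(-0.5000,0.8660)  start (5,1)  tX=0.3400 tY=0.6235  stride 1/|dx|=2.0000 1/|dy|=1.1547
    cross x-line → (4,1), t=0.3400
    cross y-line → (4,2), t=0.6235 (wall)
  → r_3 = 0.6235
beam 4: φ=0°, α=165°
  d=(-0.9659,0.2588)  start (5,1)  tX=0.1760 tY=2.0864  stride 1/|dx|=1.0353 1/|dy|=3.8637
    cross x-line → (4,1), t=0.1760
    cross x-line → (3,1), t=1.2113
    cross y-line → (3,2), t=2.0864
    cross x-line → (2,2), t=2.2465
    cross x-line → (1,2), t=3.2818
    cross x-line → (0,2), t=4.3171 (wall)
  → r_4 = 4.3171
beam 5: φ=45°, α=210°
  d=(-0.8660,-0.5000)  start (5,1)  tX=0.1963 tY=0.9200  stride 1/|dx|=1.1547 1/|dy|=2.0000
    cross x-line → (4,1), t=0.1963
    cross y-line → (4,0), t=0.9200 (wall)
  → r_5 = 0.9200
beam 6: φ=90°, α=255°
  d=(-0.2588,-0.9659)  start (5,1)  tX=0.6568 tY=0.4762  stride 1/|dx|=3.8637 1/|dy|=1.0353
    cross y-line → (5,0), t=0.4762 (wall)
  → r_6 = 0.4762
beam 7: φ=135°, α=300°
  d=(0.5000,-0.8660)  start (5,1)  tX=1.6600 tY=0.5312  stride 1/|dx|=2.0000 1/|dy|=1.1547
    cross y-line → (5,0), t=0.5312 (wall)
  → r_7 = 0.5312

ranges = [3.2678, 5.7354, 0.6235, 4.3171, 0.9200, 0.4762, 0.5312]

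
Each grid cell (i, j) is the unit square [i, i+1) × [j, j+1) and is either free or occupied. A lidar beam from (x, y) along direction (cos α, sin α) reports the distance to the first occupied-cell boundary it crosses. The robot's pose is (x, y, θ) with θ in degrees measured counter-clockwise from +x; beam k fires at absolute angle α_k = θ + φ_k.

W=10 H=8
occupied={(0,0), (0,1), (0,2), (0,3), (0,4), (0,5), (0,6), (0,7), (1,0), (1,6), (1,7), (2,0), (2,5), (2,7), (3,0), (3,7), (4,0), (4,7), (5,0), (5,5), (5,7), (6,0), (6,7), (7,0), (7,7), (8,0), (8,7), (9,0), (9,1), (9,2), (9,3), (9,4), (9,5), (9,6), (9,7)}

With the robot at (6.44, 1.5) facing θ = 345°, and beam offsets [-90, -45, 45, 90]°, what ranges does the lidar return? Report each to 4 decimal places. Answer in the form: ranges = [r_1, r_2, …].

beam 1: φ=-90°, α=255°
  d=(-0.2588,-0.9659)  start (6,1)  tX=1.7000 tY=0.5176  stride 1/|dx|=3.8637 1/|dy|=1.0353
    cross y-line → (6,0), t=0.5176 (wall)
  → r_1 = 0.5176
beam 2: φ=-45°, α=300°
  d=(0.5000,-0.8660)  start (6,1)  tX=1.1200 tY=0.5774  stride 1/|dx|=2.0000 1/|dy|=1.1547
    cross y-line → (6,0), t=0.5774 (wall)
  → r_2 = 0.5774
beam 3: φ=45°, α=30°
  d=(0.8660,0.5000)  start (6,1)  tX=0.6466 tY=1.0000  stride 1/|dx|=1.1547 1/|dy|=2.0000
    cross x-line → (7,1), t=0.6466
    cross y-line → (7,2), t=1.0000
    cross x-line → (8,2), t=1.8013
    cross x-line → (9,2), t=2.9560 (wall)
  → r_3 = 2.9560
beam 4: φ=90°, α=75°
  d=(0.2588,0.9659)  start (6,1)  tX=2.1637 tY=0.5176  stride 1/|dx|=3.8637 1/|dy|=1.0353
    cross y-line → (6,2), t=0.5176
    cross y-line → (6,3), t=1.5529
    cross x-line → (7,3), t=2.1637
    cross y-line → (7,4), t=2.5882
    cross y-line → (7,5), t=3.6235
    cross y-line → (7,6), t=4.6587
    cross y-line → (7,7), t=5.6940 (wall)
  → r_4 = 5.6940

ranges = [0.5176, 0.5774, 2.9560, 5.6940]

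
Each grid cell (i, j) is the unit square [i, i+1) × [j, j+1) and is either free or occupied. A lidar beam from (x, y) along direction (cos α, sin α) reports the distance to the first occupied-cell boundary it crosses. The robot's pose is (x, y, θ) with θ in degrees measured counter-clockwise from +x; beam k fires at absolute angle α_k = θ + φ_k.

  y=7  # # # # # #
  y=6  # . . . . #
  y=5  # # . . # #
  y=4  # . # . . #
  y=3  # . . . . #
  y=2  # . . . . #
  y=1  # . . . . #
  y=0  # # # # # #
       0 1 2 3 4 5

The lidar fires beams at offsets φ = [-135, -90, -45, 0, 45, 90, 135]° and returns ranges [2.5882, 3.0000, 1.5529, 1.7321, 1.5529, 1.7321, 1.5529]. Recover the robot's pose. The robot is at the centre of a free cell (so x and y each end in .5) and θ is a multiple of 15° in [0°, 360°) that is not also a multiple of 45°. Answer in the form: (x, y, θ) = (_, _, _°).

(x, y, θ) = (2.5, 2.5, 150°)

Enumerate (i+0.5, j+0.5, θ) over the 21 free cells and 16 admissible headings. For each, cast all 7 beams and compare to the given ranges.
  (1.5, 4.5, 210°): beam 1 = 0.5176 ≠ 2.5882 ✗
  (1.5, 3.5, 150°): beam 1 = 3.6235 ≠ 2.5882 ✗
  (2.5, 6.5, 105°): beam 1 = 1.7321 ≠ 2.5882 ✗
  …
  (2.5, 2.5, 150°): r_1=2.5882, r_2=3.0000, r_3=1.5529, r_4=1.7321, r_5=1.5529, r_6=1.7321, r_7=1.5529 — all match ✓
Unique over the lattice → pose = (2.5, 2.5, 150°).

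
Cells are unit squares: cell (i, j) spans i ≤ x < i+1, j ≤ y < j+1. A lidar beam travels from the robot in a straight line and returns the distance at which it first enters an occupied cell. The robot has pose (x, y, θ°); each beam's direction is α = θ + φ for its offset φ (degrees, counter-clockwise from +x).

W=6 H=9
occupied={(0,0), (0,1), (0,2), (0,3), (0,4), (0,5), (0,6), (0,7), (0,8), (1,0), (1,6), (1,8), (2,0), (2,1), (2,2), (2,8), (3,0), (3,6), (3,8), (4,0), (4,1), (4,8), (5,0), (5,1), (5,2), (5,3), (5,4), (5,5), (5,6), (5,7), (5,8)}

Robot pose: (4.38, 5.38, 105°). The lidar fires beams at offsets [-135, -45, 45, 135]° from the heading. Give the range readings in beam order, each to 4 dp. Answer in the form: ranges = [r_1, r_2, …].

ranges = [0.7159, 1.2400, 1.2400, 2.7600]

beam 1: φ=-135°, α=330°
  direction (0.8660, -0.5000); cell (4,5); t to first gridline: x 0.7159, y 0.7600 (then +1.1547 / +2.0000)
    (5,5) via x @ 0.7159  # hit
  → r_1 = 0.7159
beam 2: φ=-45°, α=60°
  direction (0.5000, 0.8660); cell (4,5); t to first gridline: x 1.2400, y 0.7159 (then +2.0000 / +1.1547)
    (4,6) via y @ 0.7159
    (5,6) via x @ 1.2400  # hit
  → r_2 = 1.2400
beam 3: φ=45°, α=150°
  direction (-0.8660, 0.5000); cell (4,5); t to first gridline: x 0.4388, y 1.2400 (then +1.1547 / +2.0000)
    (3,5) via x @ 0.4388
    (3,6) via y @ 1.2400  # hit
  → r_3 = 1.2400
beam 4: φ=135°, α=240°
  direction (-0.5000, -0.8660); cell (4,5); t to first gridline: x 0.7600, y 0.4388 (then +2.0000 / +1.1547)
    (4,4) via y @ 0.4388
    (3,4) via x @ 0.7600
    (3,3) via y @ 1.5935
    (3,2) via y @ 2.7482
    (2,2) via x @ 2.7600  # hit
  → r_4 = 2.7600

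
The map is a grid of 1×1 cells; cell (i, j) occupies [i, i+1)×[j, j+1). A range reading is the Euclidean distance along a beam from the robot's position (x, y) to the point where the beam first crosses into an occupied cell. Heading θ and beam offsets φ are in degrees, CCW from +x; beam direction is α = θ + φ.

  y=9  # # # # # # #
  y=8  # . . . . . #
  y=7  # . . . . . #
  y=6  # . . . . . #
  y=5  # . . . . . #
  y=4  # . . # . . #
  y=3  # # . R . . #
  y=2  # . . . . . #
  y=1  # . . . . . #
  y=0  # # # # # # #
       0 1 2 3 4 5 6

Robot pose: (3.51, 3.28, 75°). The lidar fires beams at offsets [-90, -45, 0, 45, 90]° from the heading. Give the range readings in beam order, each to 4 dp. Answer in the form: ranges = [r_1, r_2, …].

ranges = [2.5778, 2.8752, 0.7454, 0.8314, 1.5633]

beam 1: φ=-90°, α=345°
  cosα=0.9659 sinα=-0.2588 | (3,3) | tMaxX 0.5073 tMaxY 1.0818 | tΔX 1.0353 tΔY 3.8637
    t=0.5073 [x] (4,3)
    t=1.0818 [y] (4,2)
    t=1.5426 [x] (5,2)
    t=2.5778 [x] (6,2) — stop
  → r_1 = 2.5778
beam 2: φ=-45°, α=30°
  cosα=0.8660 sinα=0.5000 | (3,3) | tMaxX 0.5658 tMaxY 1.4400 | tΔX 1.1547 tΔY 2.0000
    t=0.5658 [x] (4,3)
    t=1.4400 [y] (4,4)
    t=1.7205 [x] (5,4)
    t=2.8752 [x] (6,4) — stop
  → r_2 = 2.8752
beam 3: φ=0°, α=75°
  cosα=0.2588 sinα=0.9659 | (3,3) | tMaxX 1.8932 tMaxY 0.7454 | tΔX 3.8637 tΔY 1.0353
    t=0.7454 [y] (3,4) — stop
  → r_3 = 0.7454
beam 4: φ=45°, α=120°
  cosα=-0.5000 sinα=0.8660 | (3,3) | tMaxX 1.0200 tMaxY 0.8314 | tΔX 2.0000 tΔY 1.1547
    t=0.8314 [y] (3,4) — stop
  → r_4 = 0.8314
beam 5: φ=90°, α=165°
  cosα=-0.9659 sinα=0.2588 | (3,3) | tMaxX 0.5280 tMaxY 2.7819 | tΔX 1.0353 tΔY 3.8637
    t=0.5280 [x] (2,3)
    t=1.5633 [x] (1,3) — stop
  → r_5 = 1.5633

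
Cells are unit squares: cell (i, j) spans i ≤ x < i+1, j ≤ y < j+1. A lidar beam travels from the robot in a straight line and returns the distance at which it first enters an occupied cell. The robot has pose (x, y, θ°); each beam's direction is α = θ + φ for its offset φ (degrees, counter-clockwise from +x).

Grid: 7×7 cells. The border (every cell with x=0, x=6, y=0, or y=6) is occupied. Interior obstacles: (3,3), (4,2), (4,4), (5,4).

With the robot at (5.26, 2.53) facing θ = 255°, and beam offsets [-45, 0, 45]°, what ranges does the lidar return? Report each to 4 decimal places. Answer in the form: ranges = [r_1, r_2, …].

ranges = [0.3002, 1.5840, 1.4800]

beam 1: φ=-45°, α=210°
  direction (-0.8660, -0.5000); cell (5,2); t to first gridline: x 0.3002, y 1.0600 (then +1.1547 / +2.0000)
    (4,2) via x @ 0.3002  # hit
  → r_1 = 0.3002
beam 2: φ=0°, α=255°
  direction (-0.2588, -0.9659); cell (5,2); t to first gridline: x 1.0046, y 0.5487 (then +3.8637 / +1.0353)
    (5,1) via y @ 0.5487
    (4,1) via x @ 1.0046
    (4,0) via y @ 1.5840  # hit
  → r_2 = 1.5840
beam 3: φ=45°, α=300°
  direction (0.5000, -0.8660); cell (5,2); t to first gridline: x 1.4800, y 0.6120 (then +2.0000 / +1.1547)
    (5,1) via y @ 0.6120
    (6,1) via x @ 1.4800  # hit
  → r_3 = 1.4800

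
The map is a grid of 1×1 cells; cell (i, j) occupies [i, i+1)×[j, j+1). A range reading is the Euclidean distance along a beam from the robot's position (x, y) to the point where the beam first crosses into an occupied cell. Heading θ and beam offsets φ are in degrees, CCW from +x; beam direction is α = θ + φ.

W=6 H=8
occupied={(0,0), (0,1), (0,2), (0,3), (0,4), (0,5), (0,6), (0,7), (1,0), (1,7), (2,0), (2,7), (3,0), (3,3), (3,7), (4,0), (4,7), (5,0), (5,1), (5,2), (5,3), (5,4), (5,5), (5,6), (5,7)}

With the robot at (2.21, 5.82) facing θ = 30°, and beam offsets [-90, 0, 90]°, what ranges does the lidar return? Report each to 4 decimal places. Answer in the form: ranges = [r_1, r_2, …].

ranges = [2.1016, 2.3600, 1.3625]

beam 1: φ=-90°, α=300°
  cosα=0.5000 sinα=-0.8660 | (2,5) | tMaxX 1.5800 tMaxY 0.9469 | tΔX 2.0000 tΔY 1.1547
    t=0.9469 [y] (2,4)
    t=1.5800 [x] (3,4)
    t=2.1016 [y] (3,3) — stop
  → r_1 = 2.1016
beam 2: φ=0°, α=30°
  cosα=0.8660 sinα=0.5000 | (2,5) | tMaxX 0.9122 tMaxY 0.3600 | tΔX 1.1547 tΔY 2.0000
    t=0.3600 [y] (2,6)
    t=0.9122 [x] (3,6)
    t=2.0669 [x] (4,6)
    t=2.3600 [y] (4,7) — stop
  → r_2 = 2.3600
beam 3: φ=90°, α=120°
  cosα=-0.5000 sinα=0.8660 | (2,5) | tMaxX 0.4200 tMaxY 0.2078 | tΔX 2.0000 tΔY 1.1547
    t=0.2078 [y] (2,6)
    t=0.4200 [x] (1,6)
    t=1.3625 [y] (1,7) — stop
  → r_3 = 1.3625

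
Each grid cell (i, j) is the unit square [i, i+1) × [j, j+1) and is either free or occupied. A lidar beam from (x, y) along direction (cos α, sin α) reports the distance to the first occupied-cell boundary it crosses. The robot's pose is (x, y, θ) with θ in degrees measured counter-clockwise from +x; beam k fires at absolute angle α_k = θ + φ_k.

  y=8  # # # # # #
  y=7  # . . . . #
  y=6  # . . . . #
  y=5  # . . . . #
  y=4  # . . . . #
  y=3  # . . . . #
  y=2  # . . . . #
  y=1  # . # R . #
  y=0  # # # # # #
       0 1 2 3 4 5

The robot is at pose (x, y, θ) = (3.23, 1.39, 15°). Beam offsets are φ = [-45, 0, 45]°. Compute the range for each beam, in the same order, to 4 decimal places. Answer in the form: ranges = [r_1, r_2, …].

ranges = [0.7800, 1.8324, 3.5400]

beam 1: φ=-45°, α=330°
  d=(0.8660,-0.5000)  start (3,1)  tX=0.8891 tY=0.7800  stride 1/|dx|=1.1547 1/|dy|=2.0000
    cross y-line → (3,0), t=0.7800 (wall)
  → r_1 = 0.7800
beam 2: φ=0°, α=15°
  d=(0.9659,0.2588)  start (3,1)  tX=0.7972 tY=2.3569  stride 1/|dx|=1.0353 1/|dy|=3.8637
    cross x-line → (4,1), t=0.7972
    cross x-line → (5,1), t=1.8324 (wall)
  → r_2 = 1.8324
beam 3: φ=45°, α=60°
  d=(0.5000,0.8660)  start (3,1)  tX=1.5400 tY=0.7044  stride 1/|dx|=2.0000 1/|dy|=1.1547
    cross y-line → (3,2), t=0.7044
    cross x-line → (4,2), t=1.5400
    cross y-line → (4,3), t=1.8591
    cross y-line → (4,4), t=3.0138
    cross x-line → (5,4), t=3.5400 (wall)
  → r_3 = 3.5400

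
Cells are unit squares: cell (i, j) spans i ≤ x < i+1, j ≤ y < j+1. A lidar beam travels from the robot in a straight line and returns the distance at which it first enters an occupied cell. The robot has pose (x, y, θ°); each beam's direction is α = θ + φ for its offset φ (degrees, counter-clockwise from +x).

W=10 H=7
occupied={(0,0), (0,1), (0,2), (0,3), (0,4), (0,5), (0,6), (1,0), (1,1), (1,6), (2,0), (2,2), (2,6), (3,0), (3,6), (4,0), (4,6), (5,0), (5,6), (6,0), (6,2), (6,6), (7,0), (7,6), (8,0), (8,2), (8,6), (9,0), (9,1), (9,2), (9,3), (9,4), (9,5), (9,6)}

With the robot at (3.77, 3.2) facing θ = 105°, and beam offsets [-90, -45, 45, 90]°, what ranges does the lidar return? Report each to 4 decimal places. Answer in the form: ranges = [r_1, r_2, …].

ranges = [5.4145, 3.2332, 3.1985, 0.7972]

beam 1: φ=-90°, α=15°
  direction (0.9659, 0.2588); cell (3,3); t to first gridline: x 0.2381, y 3.0910 (then +1.0353 / +3.8637)
    (4,3) via x @ 0.2381
    (5,3) via x @ 1.2734
    (6,3) via x @ 2.3087
    (6,4) via y @ 3.0910
    (7,4) via x @ 3.3439
    (8,4) via x @ 4.3792
    (9,4) via x @ 5.4145  # hit
  → r_1 = 5.4145
beam 2: φ=-45°, α=60°
  direction (0.5000, 0.8660); cell (3,3); t to first gridline: x 0.4600, y 0.9238 (then +2.0000 / +1.1547)
    (4,3) via x @ 0.4600
    (4,4) via y @ 0.9238
    (4,5) via y @ 2.0785
    (5,5) via x @ 2.4600
    (5,6) via y @ 3.2332  # hit
  → r_2 = 3.2332
beam 3: φ=45°, α=150°
  direction (-0.8660, 0.5000); cell (3,3); t to first gridline: x 0.8891, y 1.6000 (then +1.1547 / +2.0000)
    (2,3) via x @ 0.8891
    (2,4) via y @ 1.6000
    (1,4) via x @ 2.0438
    (0,4) via x @ 3.1985  # hit
  → r_3 = 3.1985
beam 4: φ=90°, α=195°
  direction (-0.9659, -0.2588); cell (3,3); t to first gridline: x 0.7972, y 0.7727 (then +1.0353 / +3.8637)
    (3,2) via y @ 0.7727
    (2,2) via x @ 0.7972  # hit
  → r_4 = 0.7972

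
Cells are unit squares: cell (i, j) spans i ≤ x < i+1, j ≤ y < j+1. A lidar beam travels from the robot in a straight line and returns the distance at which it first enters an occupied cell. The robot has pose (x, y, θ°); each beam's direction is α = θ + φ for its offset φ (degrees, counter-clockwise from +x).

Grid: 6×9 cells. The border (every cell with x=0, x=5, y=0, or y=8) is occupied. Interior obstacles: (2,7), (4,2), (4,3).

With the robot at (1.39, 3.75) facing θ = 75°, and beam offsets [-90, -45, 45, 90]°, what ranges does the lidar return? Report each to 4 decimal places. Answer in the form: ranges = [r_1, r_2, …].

beam 1: φ=-90°, α=345°
  direction (0.9659, -0.2588); cell (1,3); t to first gridline: x 0.6315, y 2.8978 (then +1.0353 / +3.8637)
    (2,3) via x @ 0.6315
    (3,3) via x @ 1.6668
    (4,3) via x @ 2.7021  # hit
  → r_1 = 2.7021
beam 2: φ=-45°, α=30°
  direction (0.8660, 0.5000); cell (1,3); t to first gridline: x 0.7044, y 0.5000 (then +1.1547 / +2.0000)
    (1,4) via y @ 0.5000
    (2,4) via x @ 0.7044
    (3,4) via x @ 1.8591
    (3,5) via y @ 2.5000
    (4,5) via x @ 3.0138
    (5,5) via x @ 4.1685  # hit
  → r_2 = 4.1685
beam 3: φ=45°, α=120°
  direction (-0.5000, 0.8660); cell (1,3); t to first gridline: x 0.7800, y 0.2887 (then +2.0000 / +1.1547)
    (1,4) via y @ 0.2887
    (0,4) via x @ 0.7800  # hit
  → r_3 = 0.7800
beam 4: φ=90°, α=165°
  direction (-0.9659, 0.2588); cell (1,3); t to first gridline: x 0.4038, y 0.9659 (then +1.0353 / +3.8637)
    (0,3) via x @ 0.4038  # hit
  → r_4 = 0.4038

ranges = [2.7021, 4.1685, 0.7800, 0.4038]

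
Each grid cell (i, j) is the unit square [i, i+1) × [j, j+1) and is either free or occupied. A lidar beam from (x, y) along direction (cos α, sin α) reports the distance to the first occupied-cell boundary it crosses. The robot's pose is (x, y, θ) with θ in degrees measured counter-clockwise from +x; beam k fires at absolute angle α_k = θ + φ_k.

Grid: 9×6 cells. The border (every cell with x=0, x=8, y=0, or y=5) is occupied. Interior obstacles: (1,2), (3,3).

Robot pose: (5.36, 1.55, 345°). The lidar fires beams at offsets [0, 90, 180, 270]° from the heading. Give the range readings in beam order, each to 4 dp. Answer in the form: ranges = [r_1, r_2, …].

ranges = [2.1250, 3.5717, 3.4785, 0.5694]

beam 1: φ=0°, α=345°
  d=(0.9659,-0.2588)  start (5,1)  tX=0.6626 tY=2.1250  stride 1/|dx|=1.0353 1/|dy|=3.8637
    cross x-line → (6,1), t=0.6626
    cross x-line → (7,1), t=1.6979
    cross y-line → (7,0), t=2.1250 (wall)
  → r_1 = 2.1250
beam 2: φ=90°, α=75°
  d=(0.2588,0.9659)  start (5,1)  tX=2.4728 tY=0.4659  stride 1/|dx|=3.8637 1/|dy|=1.0353
    cross y-line → (5,2), t=0.4659
    cross y-line → (5,3), t=1.5012
    cross x-line → (6,3), t=2.4728
    cross y-line → (6,4), t=2.5364
    cross y-line → (6,5), t=3.5717 (wall)
  → r_2 = 3.5717
beam 3: φ=180°, α=165°
  d=(-0.9659,0.2588)  start (5,1)  tX=0.3727 tY=1.7387  stride 1/|dx|=1.0353 1/|dy|=3.8637
    cross x-line → (4,1), t=0.3727
    cross x-line → (3,1), t=1.4080
    cross y-line → (3,2), t=1.7387
    cross x-line → (2,2), t=2.4433
    cross x-line → (1,2), t=3.4785 (wall)
  → r_3 = 3.4785
beam 4: φ=270°, α=255°
  d=(-0.2588,-0.9659)  start (5,1)  tX=1.3909 tY=0.5694  stride 1/|dx|=3.8637 1/|dy|=1.0353
    cross y-line → (5,0), t=0.5694 (wall)
  → r_4 = 0.5694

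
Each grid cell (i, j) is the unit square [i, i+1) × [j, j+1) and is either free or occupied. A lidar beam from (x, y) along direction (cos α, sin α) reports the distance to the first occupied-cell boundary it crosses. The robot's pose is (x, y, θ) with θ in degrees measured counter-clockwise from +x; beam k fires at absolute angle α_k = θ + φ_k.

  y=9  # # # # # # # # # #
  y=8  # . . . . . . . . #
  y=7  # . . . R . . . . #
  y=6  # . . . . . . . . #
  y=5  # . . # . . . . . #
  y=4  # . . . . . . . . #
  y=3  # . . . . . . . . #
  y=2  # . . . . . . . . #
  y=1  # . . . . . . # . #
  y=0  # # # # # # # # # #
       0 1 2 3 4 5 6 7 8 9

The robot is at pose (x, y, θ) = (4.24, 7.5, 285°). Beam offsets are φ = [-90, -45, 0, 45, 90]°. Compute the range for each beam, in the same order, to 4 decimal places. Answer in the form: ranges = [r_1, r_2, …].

ranges = [3.3543, 1.7321, 6.7293, 5.4964, 4.9279]

beam 1: φ=-90°, α=195°
  dir = (cos 195°, sin 195°) = (-0.9659, -0.2588); from cell (4,7)
  next x-line at t=0.2485, next y-line at t=1.9319; Δt_x=1.0353, Δt_y=3.8637
    x: enter (3,7) at t=0.2485
    x: enter (2,7) at t=1.2837
    y: enter (2,6) at t=1.9319
    x: enter (1,6) at t=2.3190
    x: enter (0,6) at t=3.3543 ← occupied
  → r_1 = 3.3543
beam 2: φ=-45°, α=240°
  dir = (cos 240°, sin 240°) = (-0.5000, -0.8660); from cell (4,7)
  next x-line at t=0.4800, next y-line at t=0.5774; Δt_x=2.0000, Δt_y=1.1547
    x: enter (3,7) at t=0.4800
    y: enter (3,6) at t=0.5774
    y: enter (3,5) at t=1.7321 ← occupied
  → r_2 = 1.7321
beam 3: φ=0°, α=285°
  dir = (cos 285°, sin 285°) = (0.2588, -0.9659); from cell (4,7)
  next x-line at t=2.9364, next y-line at t=0.5176; Δt_x=3.8637, Δt_y=1.0353
    y: enter (4,6) at t=0.5176
    y: enter (4,5) at t=1.5529
    y: enter (4,4) at t=2.5882
    x: enter (5,4) at t=2.9364
    y: enter (5,3) at t=3.6235
    y: enter (5,2) at t=4.6587
    y: enter (5,1) at t=5.6940
    y: enter (5,0) at t=6.7293 ← occupied
  → r_3 = 6.7293
beam 4: φ=45°, α=330°
  dir = (cos 330°, sin 330°) = (0.8660, -0.5000); from cell (4,7)
  next x-line at t=0.8776, next y-line at t=1.0000; Δt_x=1.1547, Δt_y=2.0000
    x: enter (5,7) at t=0.8776
    y: enter (5,6) at t=1.0000
    x: enter (6,6) at t=2.0323
    y: enter (6,5) at t=3.0000
    x: enter (7,5) at t=3.1870
    x: enter (8,5) at t=4.3417
    y: enter (8,4) at t=5.0000
    x: enter (9,4) at t=5.4964 ← occupied
  → r_4 = 5.4964
beam 5: φ=90°, α=15°
  dir = (cos 15°, sin 15°) = (0.9659, 0.2588); from cell (4,7)
  next x-line at t=0.7868, next y-line at t=1.9319; Δt_x=1.0353, Δt_y=3.8637
    x: enter (5,7) at t=0.7868
    x: enter (6,7) at t=1.8221
    y: enter (6,8) at t=1.9319
    x: enter (7,8) at t=2.8574
    x: enter (8,8) at t=3.8926
    x: enter (9,8) at t=4.9279 ← occupied
  → r_5 = 4.9279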